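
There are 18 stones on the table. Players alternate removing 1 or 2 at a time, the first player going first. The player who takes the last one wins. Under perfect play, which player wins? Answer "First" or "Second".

Mark each pile size as W (mover wins) or L (mover loses):
i:   0  1  2  3  4  5  6  7  8  9 10 11 12 13 14 15 16 17 18
     L  W  W  L  W  W  L  W  W  L  W  W  L  W  W  L  W  W  L
Position 18 is L, so the second player wins.

Second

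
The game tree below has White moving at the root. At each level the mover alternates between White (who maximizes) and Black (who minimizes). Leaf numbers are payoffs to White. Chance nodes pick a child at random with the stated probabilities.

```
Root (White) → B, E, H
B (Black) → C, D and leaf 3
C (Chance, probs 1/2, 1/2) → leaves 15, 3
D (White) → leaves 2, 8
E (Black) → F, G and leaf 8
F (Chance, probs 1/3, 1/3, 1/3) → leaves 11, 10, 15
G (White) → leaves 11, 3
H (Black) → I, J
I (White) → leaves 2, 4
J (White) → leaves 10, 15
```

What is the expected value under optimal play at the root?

C (Chance): 1/2·15 + 1/2·3 = 9
D (White): max(2, 8) = 8
B (Black): min(9, 8, 3) = 3
F (Chance): 1/3·11 + 1/3·10 + 1/3·15 = 12
G (White): max(11, 3) = 11
E (Black): min(12, 11, 8) = 8
I (White): max(2, 4) = 4
J (White): max(10, 15) = 15
H (Black): min(4, 15) = 4
Root (White): max(3, 8, 4) = 8

8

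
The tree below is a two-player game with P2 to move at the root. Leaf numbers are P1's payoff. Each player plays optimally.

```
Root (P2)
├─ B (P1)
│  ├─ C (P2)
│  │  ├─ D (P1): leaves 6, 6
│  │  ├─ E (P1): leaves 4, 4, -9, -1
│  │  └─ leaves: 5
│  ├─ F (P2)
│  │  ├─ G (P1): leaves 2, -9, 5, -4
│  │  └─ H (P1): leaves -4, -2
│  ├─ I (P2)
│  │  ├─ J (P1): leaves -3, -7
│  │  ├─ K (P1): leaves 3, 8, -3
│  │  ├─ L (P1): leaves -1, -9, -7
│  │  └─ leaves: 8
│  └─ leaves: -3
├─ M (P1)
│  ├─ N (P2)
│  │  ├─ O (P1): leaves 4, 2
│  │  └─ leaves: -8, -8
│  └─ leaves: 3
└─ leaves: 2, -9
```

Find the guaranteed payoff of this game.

-9

D (P1): max(6, 6) = 6
E (P1): max(4, 4, -9, -1) = 4
C (P2): min(6, 4, 5) = 4
G (P1): max(2, -9, 5, -4) = 5
H (P1): max(-4, -2) = -2
F (P2): min(5, -2) = -2
J (P1): max(-3, -7) = -3
K (P1): max(3, 8, -3) = 8
L (P1): max(-1, -9, -7) = -1
I (P2): min(-3, 8, -1, 8) = -3
B (P1): max(4, -2, -3, -3) = 4
O (P1): max(4, 2) = 4
N (P2): min(4, -8, -8) = -8
M (P1): max(-8, 3) = 3
Root (P2): min(4, 3, 2, -9) = -9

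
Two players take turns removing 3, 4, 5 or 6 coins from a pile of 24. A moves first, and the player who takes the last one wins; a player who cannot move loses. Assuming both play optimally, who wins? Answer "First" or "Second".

Positions where the player to move wins (W) vs loses (L):
i:   0  1  2  3  4  5  6  7  8  9 10 11 12 13 14 15 16 17 18 19 20 21 22 23 24
     L  L  L  W  W  W  W  W  W  L  L  L  W  W  W  W  W  W  L  L  L  W  W  W  W
Position 24 is W, so the first player wins.

First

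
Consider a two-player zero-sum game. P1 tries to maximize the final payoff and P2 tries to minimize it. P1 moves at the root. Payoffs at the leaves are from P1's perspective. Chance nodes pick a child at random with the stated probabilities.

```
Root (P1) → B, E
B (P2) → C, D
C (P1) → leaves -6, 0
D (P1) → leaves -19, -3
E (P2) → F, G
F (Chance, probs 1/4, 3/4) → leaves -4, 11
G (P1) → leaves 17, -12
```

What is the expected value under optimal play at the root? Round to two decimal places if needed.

C (P1): max(-6, 0) = 0
D (P1): max(-19, -3) = -3
B (P2): min(0, -3) = -3
F (Chance): 1/4·-4 + 3/4·11 = 7.25
G (P1): max(17, -12) = 17
E (P2): min(7.25, 17) = 7.25
Root (P1): max(-3, 7.25) = 7.25

7.25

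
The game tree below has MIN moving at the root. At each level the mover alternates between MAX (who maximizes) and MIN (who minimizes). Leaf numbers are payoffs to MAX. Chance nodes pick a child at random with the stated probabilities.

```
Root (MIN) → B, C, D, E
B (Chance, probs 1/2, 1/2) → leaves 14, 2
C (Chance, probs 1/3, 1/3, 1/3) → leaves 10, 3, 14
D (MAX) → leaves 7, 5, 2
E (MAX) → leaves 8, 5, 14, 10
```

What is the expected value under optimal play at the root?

7

B (Chance): 1/2·14 + 1/2·2 = 8
C (Chance): 1/3·10 + 1/3·3 + 1/3·14 = 9
D (MAX): max(7, 5, 2) = 7
E (MAX): max(8, 5, 14, 10) = 14
Root (MIN): min(8, 9, 7, 14) = 7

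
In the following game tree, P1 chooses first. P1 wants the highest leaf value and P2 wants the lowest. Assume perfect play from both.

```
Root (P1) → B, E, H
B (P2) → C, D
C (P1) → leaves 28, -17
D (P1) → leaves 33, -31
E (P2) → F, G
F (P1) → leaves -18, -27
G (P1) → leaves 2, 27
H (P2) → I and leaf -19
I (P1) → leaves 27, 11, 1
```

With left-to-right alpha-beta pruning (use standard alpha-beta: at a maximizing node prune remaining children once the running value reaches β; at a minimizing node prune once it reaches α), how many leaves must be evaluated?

C [α=-∞,β=+∞]: v=28
D [α=-∞,β=28]: v=33 after child 1 ≥ β → β-cutoff, skip 1
B [α=-∞,β=+∞]: v=28
F [α=28,β=+∞]: v=-18
E [α=28,β=+∞]: v=-18 after child 1 ≤ α → α-cutoff, skip 1
I [α=28,β=+∞]: v=27
H [α=28,β=+∞]: v=27 after child 1 ≤ α → α-cutoff, skip 1
Root [α=-∞,β=+∞]: v=28
Leaves evaluated: 8 of 12.

8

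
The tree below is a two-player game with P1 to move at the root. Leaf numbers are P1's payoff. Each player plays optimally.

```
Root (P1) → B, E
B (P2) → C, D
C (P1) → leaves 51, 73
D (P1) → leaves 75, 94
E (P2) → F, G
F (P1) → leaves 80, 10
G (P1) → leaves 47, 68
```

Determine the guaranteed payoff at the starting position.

C (P1): max(51, 73) = 73
D (P1): max(75, 94) = 94
B (P2): min(73, 94) = 73
F (P1): max(80, 10) = 80
G (P1): max(47, 68) = 68
E (P2): min(80, 68) = 68
Root (P1): max(73, 68) = 73

73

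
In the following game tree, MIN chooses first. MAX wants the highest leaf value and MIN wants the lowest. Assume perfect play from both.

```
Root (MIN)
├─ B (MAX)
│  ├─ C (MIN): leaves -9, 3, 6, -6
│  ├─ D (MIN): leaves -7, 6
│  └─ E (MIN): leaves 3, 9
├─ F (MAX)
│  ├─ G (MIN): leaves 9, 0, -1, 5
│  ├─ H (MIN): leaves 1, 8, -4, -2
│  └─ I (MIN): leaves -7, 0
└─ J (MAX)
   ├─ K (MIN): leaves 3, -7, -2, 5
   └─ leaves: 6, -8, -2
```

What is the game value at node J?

K: min(3, -7, -2, 5) = -7
J: max(-7, 6, -8, -2) = 6

6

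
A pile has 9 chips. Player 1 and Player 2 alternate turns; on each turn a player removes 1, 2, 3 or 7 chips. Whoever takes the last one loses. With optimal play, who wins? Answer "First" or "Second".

Second

Mark each pile size as W (mover wins) or L (mover loses):
i:   0  1  2  3  4  5  6  7  8  9
     W  L  W  W  W  L  W  W  W  L
Position 9 is L, so the second player wins.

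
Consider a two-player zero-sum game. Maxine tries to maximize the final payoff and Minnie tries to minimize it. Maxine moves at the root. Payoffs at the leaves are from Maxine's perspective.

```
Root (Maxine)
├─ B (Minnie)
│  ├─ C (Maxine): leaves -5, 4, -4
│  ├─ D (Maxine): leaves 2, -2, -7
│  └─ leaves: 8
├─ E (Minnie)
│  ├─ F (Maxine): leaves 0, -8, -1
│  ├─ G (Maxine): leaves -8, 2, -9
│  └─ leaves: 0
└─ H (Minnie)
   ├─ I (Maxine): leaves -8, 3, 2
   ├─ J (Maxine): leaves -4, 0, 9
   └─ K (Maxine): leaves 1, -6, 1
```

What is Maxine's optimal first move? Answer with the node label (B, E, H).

C (Maxine): max(-5, 4, -4) = 4
D (Maxine): max(2, -2, -7) = 2
B (Minnie): min(4, 2, 8) = 2
F (Maxine): max(0, -8, -1) = 0
G (Maxine): max(-8, 2, -9) = 2
E (Minnie): min(0, 2, 0) = 0
I (Maxine): max(-8, 3, 2) = 3
J (Maxine): max(-4, 0, 9) = 9
K (Maxine): max(1, -6, 1) = 1
H (Minnie): min(3, 9, 1) = 1
Root (Maxine): max(2, 0, 1) = 2
Maxine picks the child with the highest value: B (value 2).

B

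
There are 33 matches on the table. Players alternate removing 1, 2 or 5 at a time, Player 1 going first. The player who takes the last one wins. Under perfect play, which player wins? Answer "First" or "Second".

Second

i:   0  1  2  3  4  5  6  7  8  9 10 11 12 13 14 15 16 17 18 19 20 21 22 23 24 25 26 27 28 29 30 31 32 33
     L  W  W  L  W  W  L  W  W  L  W  W  L  W  W  L  W  W  L  W  W  L  W  W  L  W  W  L  W  W  L  W  W  L
Position 33 is L, so the second player wins.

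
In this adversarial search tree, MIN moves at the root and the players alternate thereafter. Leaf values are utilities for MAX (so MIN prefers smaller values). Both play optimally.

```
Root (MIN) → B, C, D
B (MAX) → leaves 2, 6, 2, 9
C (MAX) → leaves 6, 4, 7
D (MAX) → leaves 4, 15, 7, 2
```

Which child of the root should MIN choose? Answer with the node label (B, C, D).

C

B (MAX): max(2, 6, 2, 9) = 9
C (MAX): max(6, 4, 7) = 7
D (MAX): max(4, 15, 7, 2) = 15
Root (MIN): min(9, 7, 15) = 7
MIN picks the child with the lowest value: C (value 7).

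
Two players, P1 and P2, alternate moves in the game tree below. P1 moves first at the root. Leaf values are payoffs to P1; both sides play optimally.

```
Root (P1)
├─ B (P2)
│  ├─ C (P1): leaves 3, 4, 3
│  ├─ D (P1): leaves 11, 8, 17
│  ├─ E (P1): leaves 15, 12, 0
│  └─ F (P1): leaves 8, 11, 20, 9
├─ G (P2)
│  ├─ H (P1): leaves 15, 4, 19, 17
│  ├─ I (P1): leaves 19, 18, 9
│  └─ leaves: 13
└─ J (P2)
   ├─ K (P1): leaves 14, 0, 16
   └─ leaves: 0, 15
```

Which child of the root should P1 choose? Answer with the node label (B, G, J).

C (P1): max(3, 4, 3) = 4
D (P1): max(11, 8, 17) = 17
E (P1): max(15, 12, 0) = 15
F (P1): max(8, 11, 20, 9) = 20
B (P2): min(4, 17, 15, 20) = 4
H (P1): max(15, 4, 19, 17) = 19
I (P1): max(19, 18, 9) = 19
G (P2): min(19, 19, 13) = 13
K (P1): max(14, 0, 16) = 16
J (P2): min(16, 0, 15) = 0
Root (P1): max(4, 13, 0) = 13
P1 picks the child with the highest value: G (value 13).

G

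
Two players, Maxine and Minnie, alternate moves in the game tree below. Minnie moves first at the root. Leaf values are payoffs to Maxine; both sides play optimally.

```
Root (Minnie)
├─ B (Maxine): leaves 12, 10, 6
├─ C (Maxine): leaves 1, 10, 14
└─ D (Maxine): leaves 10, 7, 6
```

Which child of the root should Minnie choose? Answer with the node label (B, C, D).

D

B (Maxine): max(12, 10, 6) = 12
C (Maxine): max(1, 10, 14) = 14
D (Maxine): max(10, 7, 6) = 10
Root (Minnie): min(12, 14, 10) = 10
Minnie picks the child with the lowest value: D (value 10).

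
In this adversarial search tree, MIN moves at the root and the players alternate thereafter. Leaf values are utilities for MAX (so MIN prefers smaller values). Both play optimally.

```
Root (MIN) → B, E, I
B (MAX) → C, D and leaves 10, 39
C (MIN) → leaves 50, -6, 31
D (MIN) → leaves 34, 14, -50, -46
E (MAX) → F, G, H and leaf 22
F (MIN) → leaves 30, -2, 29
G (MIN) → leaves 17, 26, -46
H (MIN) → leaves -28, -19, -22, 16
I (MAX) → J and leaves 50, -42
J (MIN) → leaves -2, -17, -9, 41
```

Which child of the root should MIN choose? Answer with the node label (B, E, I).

C (MIN): min(50, -6, 31) = -6
D (MIN): min(34, 14, -50, -46) = -50
B (MAX): max(-6, -50, 10, 39) = 39
F (MIN): min(30, -2, 29) = -2
G (MIN): min(17, 26, -46) = -46
H (MIN): min(-28, -19, -22, 16) = -28
E (MAX): max(-2, -46, -28, 22) = 22
J (MIN): min(-2, -17, -9, 41) = -17
I (MAX): max(-17, 50, -42) = 50
Root (MIN): min(39, 22, 50) = 22
MIN picks the child with the lowest value: E (value 22).

E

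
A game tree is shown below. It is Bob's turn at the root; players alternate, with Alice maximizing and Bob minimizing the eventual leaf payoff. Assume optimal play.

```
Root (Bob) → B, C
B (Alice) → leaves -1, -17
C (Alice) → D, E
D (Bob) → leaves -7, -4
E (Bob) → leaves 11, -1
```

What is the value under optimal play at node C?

D: min(-7, -4) = -7
E: min(11, -1) = -1
C: max(-7, -1) = -1

-1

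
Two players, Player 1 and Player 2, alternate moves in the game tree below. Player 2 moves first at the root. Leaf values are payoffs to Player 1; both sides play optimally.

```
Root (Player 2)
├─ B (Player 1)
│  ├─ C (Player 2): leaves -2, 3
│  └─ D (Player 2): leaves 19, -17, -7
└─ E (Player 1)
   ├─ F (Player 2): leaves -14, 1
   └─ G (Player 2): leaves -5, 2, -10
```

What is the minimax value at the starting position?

-10

C (Player 2): min(-2, 3) = -2
D (Player 2): min(19, -17, -7) = -17
B (Player 1): max(-2, -17) = -2
F (Player 2): min(-14, 1) = -14
G (Player 2): min(-5, 2, -10) = -10
E (Player 1): max(-14, -10) = -10
Root (Player 2): min(-2, -10) = -10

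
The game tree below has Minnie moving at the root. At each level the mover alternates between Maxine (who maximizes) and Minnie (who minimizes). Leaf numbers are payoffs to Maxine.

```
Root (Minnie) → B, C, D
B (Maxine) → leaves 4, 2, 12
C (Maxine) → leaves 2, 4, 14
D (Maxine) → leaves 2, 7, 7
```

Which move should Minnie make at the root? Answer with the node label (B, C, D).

B (Maxine): max(4, 2, 12) = 12
C (Maxine): max(2, 4, 14) = 14
D (Maxine): max(2, 7, 7) = 7
Root (Minnie): min(12, 14, 7) = 7
Minnie picks the child with the lowest value: D (value 7).

D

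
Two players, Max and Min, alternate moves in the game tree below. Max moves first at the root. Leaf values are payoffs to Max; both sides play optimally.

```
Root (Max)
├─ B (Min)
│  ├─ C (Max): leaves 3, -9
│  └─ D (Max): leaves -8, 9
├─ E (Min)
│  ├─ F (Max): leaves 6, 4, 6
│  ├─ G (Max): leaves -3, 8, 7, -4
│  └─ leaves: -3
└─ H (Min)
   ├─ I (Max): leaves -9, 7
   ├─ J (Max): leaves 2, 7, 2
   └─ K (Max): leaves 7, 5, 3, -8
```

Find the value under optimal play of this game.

C (Max): max(3, -9) = 3
D (Max): max(-8, 9) = 9
B (Min): min(3, 9) = 3
F (Max): max(6, 4, 6) = 6
G (Max): max(-3, 8, 7, -4) = 8
E (Min): min(6, 8, -3) = -3
I (Max): max(-9, 7) = 7
J (Max): max(2, 7, 2) = 7
K (Max): max(7, 5, 3, -8) = 7
H (Min): min(7, 7, 7) = 7
Root (Max): max(3, -3, 7) = 7

7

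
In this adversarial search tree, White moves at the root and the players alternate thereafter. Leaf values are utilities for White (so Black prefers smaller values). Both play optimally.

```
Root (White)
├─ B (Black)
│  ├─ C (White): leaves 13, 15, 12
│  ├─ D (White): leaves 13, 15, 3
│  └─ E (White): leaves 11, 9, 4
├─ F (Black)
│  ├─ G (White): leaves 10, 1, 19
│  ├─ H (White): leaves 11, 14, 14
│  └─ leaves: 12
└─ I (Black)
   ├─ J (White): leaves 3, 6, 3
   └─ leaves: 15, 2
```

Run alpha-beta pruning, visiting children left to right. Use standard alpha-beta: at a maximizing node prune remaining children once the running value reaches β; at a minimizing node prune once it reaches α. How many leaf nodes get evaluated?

C [α=-∞,β=+∞]: v=15
D [α=-∞,β=15]: v=15 after child 2 ≥ β → β-cutoff, skip 1
E [α=-∞,β=15]: v=11
B [α=-∞,β=+∞]: v=11
G [α=11,β=+∞]: v=19
H [α=11,β=19]: v=14
F [α=11,β=+∞]: v=12
J [α=12,β=+∞]: v=6
I [α=12,β=+∞]: v=6 after child 1 ≤ α → α-cutoff, skip 2
Root [α=-∞,β=+∞]: v=12
Leaves evaluated: 18 of 21.

18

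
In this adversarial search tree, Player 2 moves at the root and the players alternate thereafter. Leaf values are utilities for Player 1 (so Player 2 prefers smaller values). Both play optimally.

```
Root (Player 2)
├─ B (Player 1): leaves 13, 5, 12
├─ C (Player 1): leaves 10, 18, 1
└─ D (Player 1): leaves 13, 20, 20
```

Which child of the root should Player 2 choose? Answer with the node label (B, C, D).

B

B (Player 1): max(13, 5, 12) = 13
C (Player 1): max(10, 18, 1) = 18
D (Player 1): max(13, 20, 20) = 20
Root (Player 2): min(13, 18, 20) = 13
Player 2 picks the child with the lowest value: B (value 13).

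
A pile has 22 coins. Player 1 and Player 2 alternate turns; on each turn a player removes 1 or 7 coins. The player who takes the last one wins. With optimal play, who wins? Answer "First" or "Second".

Second

Positions where the player to move wins (W) vs loses (L):
i:   0  1  2  3  4  5  6  7  8  9 10 11 12 13 14 15 16 17 18 19 20 21 22
     L  W  L  W  L  W  L  W  L  W  L  W  L  W  L  W  L  W  L  W  L  W  L
Position 22 is L, so the second player wins.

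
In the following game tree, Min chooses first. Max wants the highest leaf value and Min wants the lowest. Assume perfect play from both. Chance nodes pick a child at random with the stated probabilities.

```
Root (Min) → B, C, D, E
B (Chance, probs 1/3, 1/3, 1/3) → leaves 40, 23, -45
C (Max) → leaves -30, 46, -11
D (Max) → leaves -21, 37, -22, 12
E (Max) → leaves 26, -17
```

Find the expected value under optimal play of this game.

6

B (Chance): 1/3·40 + 1/3·23 + 1/3·-45 = 6
C (Max): max(-30, 46, -11) = 46
D (Max): max(-21, 37, -22, 12) = 37
E (Max): max(26, -17) = 26
Root (Min): min(6, 46, 37, 26) = 6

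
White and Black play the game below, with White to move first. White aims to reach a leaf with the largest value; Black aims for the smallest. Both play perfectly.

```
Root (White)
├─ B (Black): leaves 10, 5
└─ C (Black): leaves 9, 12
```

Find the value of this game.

9

B (Black): min(10, 5) = 5
C (Black): min(9, 12) = 9
Root (White): max(5, 9) = 9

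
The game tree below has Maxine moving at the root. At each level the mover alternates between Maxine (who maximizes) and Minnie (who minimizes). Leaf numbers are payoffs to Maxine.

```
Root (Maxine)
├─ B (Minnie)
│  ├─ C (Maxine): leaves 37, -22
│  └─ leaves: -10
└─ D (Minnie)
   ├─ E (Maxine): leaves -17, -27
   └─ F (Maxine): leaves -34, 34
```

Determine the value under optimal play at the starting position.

-10

C (Maxine): max(37, -22) = 37
B (Minnie): min(37, -10) = -10
E (Maxine): max(-17, -27) = -17
F (Maxine): max(-34, 34) = 34
D (Minnie): min(-17, 34) = -17
Root (Maxine): max(-10, -17) = -10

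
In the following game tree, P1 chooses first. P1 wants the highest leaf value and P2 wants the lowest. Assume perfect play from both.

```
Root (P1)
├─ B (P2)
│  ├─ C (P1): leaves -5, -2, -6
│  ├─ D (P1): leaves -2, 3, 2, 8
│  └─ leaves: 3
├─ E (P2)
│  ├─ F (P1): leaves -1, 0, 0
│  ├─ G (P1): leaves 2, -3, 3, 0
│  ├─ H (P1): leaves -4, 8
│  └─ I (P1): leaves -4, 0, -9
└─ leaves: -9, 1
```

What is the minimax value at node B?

C: max(-5, -2, -6) = -2
D: max(-2, 3, 2, 8) = 8
B: min(-2, 8, 3) = -2

-2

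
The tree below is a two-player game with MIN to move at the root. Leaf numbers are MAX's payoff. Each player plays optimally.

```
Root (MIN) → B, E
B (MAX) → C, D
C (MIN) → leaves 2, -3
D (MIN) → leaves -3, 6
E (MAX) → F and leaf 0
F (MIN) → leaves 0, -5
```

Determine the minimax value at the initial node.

-3

C (MIN): min(2, -3) = -3
D (MIN): min(-3, 6) = -3
B (MAX): max(-3, -3) = -3
F (MIN): min(0, -5) = -5
E (MAX): max(-5, 0) = 0
Root (MIN): min(-3, 0) = -3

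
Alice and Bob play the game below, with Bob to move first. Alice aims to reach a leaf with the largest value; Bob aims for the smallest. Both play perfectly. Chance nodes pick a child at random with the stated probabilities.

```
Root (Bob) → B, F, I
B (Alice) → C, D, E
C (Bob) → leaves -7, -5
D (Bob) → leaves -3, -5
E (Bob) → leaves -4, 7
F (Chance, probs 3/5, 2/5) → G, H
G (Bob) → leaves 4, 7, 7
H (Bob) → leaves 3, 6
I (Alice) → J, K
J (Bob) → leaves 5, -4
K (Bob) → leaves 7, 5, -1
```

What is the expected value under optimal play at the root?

C (Bob): min(-7, -5) = -7
D (Bob): min(-3, -5) = -5
E (Bob): min(-4, 7) = -4
B (Alice): max(-7, -5, -4) = -4
G (Bob): min(4, 7, 7) = 4
H (Bob): min(3, 6) = 3
F (Chance): 3/5·4 + 2/5·3 = 3.6
J (Bob): min(5, -4) = -4
K (Bob): min(7, 5, -1) = -1
I (Alice): max(-4, -1) = -1
Root (Bob): min(-4, 3.6, -1) = -4

-4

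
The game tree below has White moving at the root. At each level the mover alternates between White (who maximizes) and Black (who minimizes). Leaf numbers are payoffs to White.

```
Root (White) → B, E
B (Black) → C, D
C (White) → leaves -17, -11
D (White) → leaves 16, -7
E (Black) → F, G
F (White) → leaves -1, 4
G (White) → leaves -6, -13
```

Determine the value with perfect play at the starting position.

-6

C (White): max(-17, -11) = -11
D (White): max(16, -7) = 16
B (Black): min(-11, 16) = -11
F (White): max(-1, 4) = 4
G (White): max(-6, -13) = -6
E (Black): min(4, -6) = -6
Root (White): max(-11, -6) = -6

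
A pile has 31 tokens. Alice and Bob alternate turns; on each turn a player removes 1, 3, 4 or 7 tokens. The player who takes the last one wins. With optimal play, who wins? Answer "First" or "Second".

First

Positions where the player to move wins (W) vs loses (L):
i:   0  1  2  3  4  5  6  7  8  9 10 11 12 13 14 15 16 17 18 19 20 21 22 23 24 25 26 27 28 29 30 31
     L  W  L  W  W  W  W  W  L  W  L  W  W  W  W  W  L  W  L  W  W  W  W  W  L  W  L  W  W  W  W  W
Position 31 is W, so the first player wins.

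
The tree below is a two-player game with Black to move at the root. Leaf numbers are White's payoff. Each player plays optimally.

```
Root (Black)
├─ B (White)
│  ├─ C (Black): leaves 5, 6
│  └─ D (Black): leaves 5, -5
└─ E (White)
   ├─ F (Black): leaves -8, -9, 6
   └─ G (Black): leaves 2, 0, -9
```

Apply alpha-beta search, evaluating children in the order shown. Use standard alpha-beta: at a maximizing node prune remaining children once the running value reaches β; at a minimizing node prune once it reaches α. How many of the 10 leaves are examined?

9

C [α=-∞,β=+∞]: v=5
D [α=5,β=+∞]: v=5 after child 1 ≤ α → α-cutoff, skip 1
B [α=-∞,β=+∞]: v=5
F [α=-∞,β=5]: v=-9
G [α=-9,β=5]: v=-9
E [α=-∞,β=5]: v=-9
Root [α=-∞,β=+∞]: v=-9
Leaves evaluated: 9 of 10.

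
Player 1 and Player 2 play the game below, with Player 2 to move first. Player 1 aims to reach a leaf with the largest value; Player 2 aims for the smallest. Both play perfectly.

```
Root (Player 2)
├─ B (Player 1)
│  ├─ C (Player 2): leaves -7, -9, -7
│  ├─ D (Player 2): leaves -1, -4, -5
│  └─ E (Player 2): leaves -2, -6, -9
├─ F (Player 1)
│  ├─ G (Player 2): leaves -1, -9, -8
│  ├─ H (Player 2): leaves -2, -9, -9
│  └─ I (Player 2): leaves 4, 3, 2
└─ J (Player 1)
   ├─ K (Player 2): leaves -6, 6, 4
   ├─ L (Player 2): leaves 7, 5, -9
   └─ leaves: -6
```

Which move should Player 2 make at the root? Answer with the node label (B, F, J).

J

C (Player 2): min(-7, -9, -7) = -9
D (Player 2): min(-1, -4, -5) = -5
E (Player 2): min(-2, -6, -9) = -9
B (Player 1): max(-9, -5, -9) = -5
G (Player 2): min(-1, -9, -8) = -9
H (Player 2): min(-2, -9, -9) = -9
I (Player 2): min(4, 3, 2) = 2
F (Player 1): max(-9, -9, 2) = 2
K (Player 2): min(-6, 6, 4) = -6
L (Player 2): min(7, 5, -9) = -9
J (Player 1): max(-6, -9, -6) = -6
Root (Player 2): min(-5, 2, -6) = -6
Player 2 picks the child with the lowest value: J (value -6).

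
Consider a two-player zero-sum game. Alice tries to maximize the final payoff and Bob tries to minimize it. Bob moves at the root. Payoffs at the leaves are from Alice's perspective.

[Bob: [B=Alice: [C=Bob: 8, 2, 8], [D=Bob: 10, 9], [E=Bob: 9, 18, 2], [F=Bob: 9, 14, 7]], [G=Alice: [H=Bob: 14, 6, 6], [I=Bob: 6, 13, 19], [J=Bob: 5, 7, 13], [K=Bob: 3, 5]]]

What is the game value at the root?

C (Bob): min(8, 2, 8) = 2
D (Bob): min(10, 9) = 9
E (Bob): min(9, 18, 2) = 2
F (Bob): min(9, 14, 7) = 7
B (Alice): max(2, 9, 2, 7) = 9
H (Bob): min(14, 6, 6) = 6
I (Bob): min(6, 13, 19) = 6
J (Bob): min(5, 7, 13) = 5
K (Bob): min(3, 5) = 3
G (Alice): max(6, 6, 5, 3) = 6
Root (Bob): min(9, 6) = 6

6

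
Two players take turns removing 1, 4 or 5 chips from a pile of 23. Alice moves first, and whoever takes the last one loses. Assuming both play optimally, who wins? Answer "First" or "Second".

First

W/L table (W = player to move can force a win):
i:   0  1  2  3  4  5  6  7  8  9 10 11 12 13 14 15 16 17 18 19 20 21 22 23
     W  L  W  L  W  W  W  W  W  L  W  L  W  W  W  W  W  L  W  L  W  W  W  W
Position 23 is W, so the first player wins.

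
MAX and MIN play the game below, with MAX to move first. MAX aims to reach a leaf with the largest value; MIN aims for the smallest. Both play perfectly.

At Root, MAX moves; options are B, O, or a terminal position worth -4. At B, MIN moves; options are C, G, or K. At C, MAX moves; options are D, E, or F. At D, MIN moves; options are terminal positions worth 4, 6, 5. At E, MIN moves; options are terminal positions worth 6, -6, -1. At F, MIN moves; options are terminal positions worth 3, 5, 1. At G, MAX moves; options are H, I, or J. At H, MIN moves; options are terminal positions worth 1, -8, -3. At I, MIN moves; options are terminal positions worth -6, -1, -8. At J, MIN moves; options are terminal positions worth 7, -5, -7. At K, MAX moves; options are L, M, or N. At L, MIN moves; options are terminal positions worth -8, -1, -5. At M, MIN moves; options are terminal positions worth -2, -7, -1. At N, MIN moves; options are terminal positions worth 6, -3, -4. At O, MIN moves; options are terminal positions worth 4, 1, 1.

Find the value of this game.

D (MIN): min(4, 6, 5) = 4
E (MIN): min(6, -6, -1) = -6
F (MIN): min(3, 5, 1) = 1
C (MAX): max(4, -6, 1) = 4
H (MIN): min(1, -8, -3) = -8
I (MIN): min(-6, -1, -8) = -8
J (MIN): min(7, -5, -7) = -7
G (MAX): max(-8, -8, -7) = -7
L (MIN): min(-8, -1, -5) = -8
M (MIN): min(-2, -7, -1) = -7
N (MIN): min(6, -3, -4) = -4
K (MAX): max(-8, -7, -4) = -4
B (MIN): min(4, -7, -4) = -7
O (MIN): min(4, 1, 1) = 1
Root (MAX): max(-7, 1, -4) = 1

1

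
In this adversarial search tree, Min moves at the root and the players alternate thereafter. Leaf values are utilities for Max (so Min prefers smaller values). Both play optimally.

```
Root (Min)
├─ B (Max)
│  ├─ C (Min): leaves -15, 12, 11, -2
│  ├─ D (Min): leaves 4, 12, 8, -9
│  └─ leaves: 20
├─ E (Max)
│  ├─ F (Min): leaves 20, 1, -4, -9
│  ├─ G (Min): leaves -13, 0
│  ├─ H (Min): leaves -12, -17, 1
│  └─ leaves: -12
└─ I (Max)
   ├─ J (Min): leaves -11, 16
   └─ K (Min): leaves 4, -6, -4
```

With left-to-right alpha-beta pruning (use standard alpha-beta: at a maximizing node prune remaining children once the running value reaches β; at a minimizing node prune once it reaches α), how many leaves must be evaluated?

C [α=-∞,β=+∞]: v=-15
D [α=-15,β=+∞]: v=-9
B [α=-∞,β=+∞]: v=20
F [α=-∞,β=20]: v=-9
G [α=-9,β=20]: v=-13 after child 1 ≤ α → α-cutoff, skip 1
H [α=-9,β=20]: v=-12 after child 1 ≤ α → α-cutoff, skip 2
E [α=-∞,β=20]: v=-9
J [α=-∞,β=-9]: v=-11
K [α=-11,β=-9]: v=-6
I [α=-∞,β=-9]: v=-6
Root [α=-∞,β=+∞]: v=-9
Leaves evaluated: 21 of 24.

21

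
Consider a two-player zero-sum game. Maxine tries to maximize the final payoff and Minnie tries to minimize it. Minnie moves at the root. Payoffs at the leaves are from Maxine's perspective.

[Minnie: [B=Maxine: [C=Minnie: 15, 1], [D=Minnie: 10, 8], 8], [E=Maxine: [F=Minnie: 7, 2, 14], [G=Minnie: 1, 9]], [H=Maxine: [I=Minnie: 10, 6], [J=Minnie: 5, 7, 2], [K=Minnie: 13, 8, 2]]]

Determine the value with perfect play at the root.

2

C (Minnie): min(15, 1) = 1
D (Minnie): min(10, 8) = 8
B (Maxine): max(1, 8, 8) = 8
F (Minnie): min(7, 2, 14) = 2
G (Minnie): min(1, 9) = 1
E (Maxine): max(2, 1) = 2
I (Minnie): min(10, 6) = 6
J (Minnie): min(5, 7, 2) = 2
K (Minnie): min(13, 8, 2) = 2
H (Maxine): max(6, 2, 2) = 6
Root (Minnie): min(8, 2, 6) = 2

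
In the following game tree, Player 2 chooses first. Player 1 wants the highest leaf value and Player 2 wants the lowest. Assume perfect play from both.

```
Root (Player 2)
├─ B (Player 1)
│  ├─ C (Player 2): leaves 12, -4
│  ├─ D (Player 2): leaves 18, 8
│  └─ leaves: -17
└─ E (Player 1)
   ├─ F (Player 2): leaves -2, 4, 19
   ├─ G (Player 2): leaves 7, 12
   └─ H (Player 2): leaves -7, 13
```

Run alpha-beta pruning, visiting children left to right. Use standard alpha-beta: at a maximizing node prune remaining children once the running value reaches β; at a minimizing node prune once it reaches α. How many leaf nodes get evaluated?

11

C [α=-∞,β=+∞]: v=-4
D [α=-4,β=+∞]: v=8
B [α=-∞,β=+∞]: v=8
F [α=-∞,β=8]: v=-2
G [α=-2,β=8]: v=7
H [α=7,β=8]: v=-7 after child 1 ≤ α → α-cutoff, skip 1
E [α=-∞,β=8]: v=7
Root [α=-∞,β=+∞]: v=7
Leaves evaluated: 11 of 12.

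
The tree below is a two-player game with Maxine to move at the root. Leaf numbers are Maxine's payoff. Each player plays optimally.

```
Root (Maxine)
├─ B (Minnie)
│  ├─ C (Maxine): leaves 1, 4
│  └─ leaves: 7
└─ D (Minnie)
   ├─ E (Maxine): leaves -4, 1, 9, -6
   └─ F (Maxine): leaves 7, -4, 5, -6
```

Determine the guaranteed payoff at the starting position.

C (Maxine): max(1, 4) = 4
B (Minnie): min(4, 7) = 4
E (Maxine): max(-4, 1, 9, -6) = 9
F (Maxine): max(7, -4, 5, -6) = 7
D (Minnie): min(9, 7) = 7
Root (Maxine): max(4, 7) = 7

7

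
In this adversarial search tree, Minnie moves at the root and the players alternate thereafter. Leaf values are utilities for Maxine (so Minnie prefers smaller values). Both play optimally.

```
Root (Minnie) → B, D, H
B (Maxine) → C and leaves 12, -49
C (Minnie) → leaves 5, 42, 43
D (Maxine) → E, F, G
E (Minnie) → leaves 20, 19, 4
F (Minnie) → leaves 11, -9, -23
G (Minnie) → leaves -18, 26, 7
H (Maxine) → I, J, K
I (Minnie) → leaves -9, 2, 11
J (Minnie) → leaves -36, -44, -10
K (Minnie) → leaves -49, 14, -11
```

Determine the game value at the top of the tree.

-9

C (Minnie): min(5, 42, 43) = 5
B (Maxine): max(5, 12, -49) = 12
E (Minnie): min(20, 19, 4) = 4
F (Minnie): min(11, -9, -23) = -23
G (Minnie): min(-18, 26, 7) = -18
D (Maxine): max(4, -23, -18) = 4
I (Minnie): min(-9, 2, 11) = -9
J (Minnie): min(-36, -44, -10) = -44
K (Minnie): min(-49, 14, -11) = -49
H (Maxine): max(-9, -44, -49) = -9
Root (Minnie): min(12, 4, -9) = -9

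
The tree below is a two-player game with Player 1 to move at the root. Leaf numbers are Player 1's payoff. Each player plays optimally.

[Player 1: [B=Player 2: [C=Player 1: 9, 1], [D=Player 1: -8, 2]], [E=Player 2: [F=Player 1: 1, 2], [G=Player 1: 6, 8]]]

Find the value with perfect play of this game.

2

C (Player 1): max(9, 1) = 9
D (Player 1): max(-8, 2) = 2
B (Player 2): min(9, 2) = 2
F (Player 1): max(1, 2) = 2
G (Player 1): max(6, 8) = 8
E (Player 2): min(2, 8) = 2
Root (Player 1): max(2, 2) = 2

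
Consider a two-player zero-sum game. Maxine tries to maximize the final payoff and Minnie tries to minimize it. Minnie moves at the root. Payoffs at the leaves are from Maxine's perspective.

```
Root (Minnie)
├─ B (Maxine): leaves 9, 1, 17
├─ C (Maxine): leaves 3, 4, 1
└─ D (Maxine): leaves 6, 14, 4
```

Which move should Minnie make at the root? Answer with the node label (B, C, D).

B (Maxine): max(9, 1, 17) = 17
C (Maxine): max(3, 4, 1) = 4
D (Maxine): max(6, 14, 4) = 14
Root (Minnie): min(17, 4, 14) = 4
Minnie picks the child with the lowest value: C (value 4).

C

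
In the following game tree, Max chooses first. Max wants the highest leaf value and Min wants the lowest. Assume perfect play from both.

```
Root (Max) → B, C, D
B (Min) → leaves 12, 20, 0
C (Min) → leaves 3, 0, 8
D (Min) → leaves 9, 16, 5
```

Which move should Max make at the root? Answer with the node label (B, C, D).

B (Min): min(12, 20, 0) = 0
C (Min): min(3, 0, 8) = 0
D (Min): min(9, 16, 5) = 5
Root (Max): max(0, 0, 5) = 5
Max picks the child with the highest value: D (value 5).

D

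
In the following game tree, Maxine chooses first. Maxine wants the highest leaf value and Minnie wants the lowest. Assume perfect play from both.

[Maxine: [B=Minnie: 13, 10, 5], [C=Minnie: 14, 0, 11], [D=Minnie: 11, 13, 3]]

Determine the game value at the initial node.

5

B (Minnie): min(13, 10, 5) = 5
C (Minnie): min(14, 0, 11) = 0
D (Minnie): min(11, 13, 3) = 3
Root (Maxine): max(5, 0, 3) = 5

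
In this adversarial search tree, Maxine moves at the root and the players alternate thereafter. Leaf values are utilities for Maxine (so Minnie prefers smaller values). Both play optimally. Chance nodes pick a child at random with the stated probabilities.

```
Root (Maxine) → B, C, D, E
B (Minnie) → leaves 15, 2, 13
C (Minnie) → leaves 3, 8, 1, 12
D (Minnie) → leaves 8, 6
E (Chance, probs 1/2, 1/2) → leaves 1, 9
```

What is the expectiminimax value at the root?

B (Minnie): min(15, 2, 13) = 2
C (Minnie): min(3, 8, 1, 12) = 1
D (Minnie): min(8, 6) = 6
E (Chance): 1/2·1 + 1/2·9 = 5
Root (Maxine): max(2, 1, 6, 5) = 6

6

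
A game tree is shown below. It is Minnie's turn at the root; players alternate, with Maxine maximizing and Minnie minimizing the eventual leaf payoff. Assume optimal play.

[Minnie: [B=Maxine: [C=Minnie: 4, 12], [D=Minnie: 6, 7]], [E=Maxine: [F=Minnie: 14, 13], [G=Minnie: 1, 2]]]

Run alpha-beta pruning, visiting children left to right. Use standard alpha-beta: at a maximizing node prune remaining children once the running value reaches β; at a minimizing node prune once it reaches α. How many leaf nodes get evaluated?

C [α=-∞,β=+∞]: v=4
D [α=4,β=+∞]: v=6
B [α=-∞,β=+∞]: v=6
F [α=-∞,β=6]: v=13
E [α=-∞,β=6]: v=13 after child 1 ≥ β → β-cutoff, skip 1
Root [α=-∞,β=+∞]: v=6
Leaves evaluated: 6 of 8.

6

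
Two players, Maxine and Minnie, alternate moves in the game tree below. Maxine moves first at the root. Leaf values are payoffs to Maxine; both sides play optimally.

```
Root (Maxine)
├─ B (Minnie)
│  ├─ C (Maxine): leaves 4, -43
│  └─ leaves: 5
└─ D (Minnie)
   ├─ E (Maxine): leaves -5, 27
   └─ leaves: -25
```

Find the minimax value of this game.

C (Maxine): max(4, -43) = 4
B (Minnie): min(4, 5) = 4
E (Maxine): max(-5, 27) = 27
D (Minnie): min(27, -25) = -25
Root (Maxine): max(4, -25) = 4

4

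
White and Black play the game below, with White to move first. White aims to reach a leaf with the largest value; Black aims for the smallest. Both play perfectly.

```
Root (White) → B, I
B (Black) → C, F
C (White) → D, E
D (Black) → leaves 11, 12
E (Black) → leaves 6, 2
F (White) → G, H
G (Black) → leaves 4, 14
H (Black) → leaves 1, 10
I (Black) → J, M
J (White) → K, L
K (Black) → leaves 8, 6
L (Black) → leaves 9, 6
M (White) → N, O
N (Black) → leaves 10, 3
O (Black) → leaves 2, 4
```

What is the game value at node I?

3

K: min(8, 6) = 6
L: min(9, 6) = 6
J: max(6, 6) = 6
N: min(10, 3) = 3
O: min(2, 4) = 2
M: max(3, 2) = 3
I: min(6, 3) = 3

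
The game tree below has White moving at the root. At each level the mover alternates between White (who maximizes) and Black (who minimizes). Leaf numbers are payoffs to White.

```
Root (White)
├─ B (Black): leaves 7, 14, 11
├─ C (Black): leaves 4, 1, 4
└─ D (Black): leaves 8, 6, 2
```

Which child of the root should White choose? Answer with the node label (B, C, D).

B (Black): min(7, 14, 11) = 7
C (Black): min(4, 1, 4) = 1
D (Black): min(8, 6, 2) = 2
Root (White): max(7, 1, 2) = 7
White picks the child with the highest value: B (value 7).

B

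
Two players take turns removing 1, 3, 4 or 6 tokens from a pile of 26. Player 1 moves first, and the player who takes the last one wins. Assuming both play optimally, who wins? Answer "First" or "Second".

First

Positions where the player to move wins (W) vs loses (L):
i:   0  1  2  3  4  5  6  7  8  9 10 11 12 13 14 15 16 17 18 19 20 21 22 23 24 25 26
     L  W  L  W  W  W  W  L  W  L  W  W  W  W  L  W  L  W  W  W  W  L  W  L  W  W  W
Position 26 is W, so the first player wins.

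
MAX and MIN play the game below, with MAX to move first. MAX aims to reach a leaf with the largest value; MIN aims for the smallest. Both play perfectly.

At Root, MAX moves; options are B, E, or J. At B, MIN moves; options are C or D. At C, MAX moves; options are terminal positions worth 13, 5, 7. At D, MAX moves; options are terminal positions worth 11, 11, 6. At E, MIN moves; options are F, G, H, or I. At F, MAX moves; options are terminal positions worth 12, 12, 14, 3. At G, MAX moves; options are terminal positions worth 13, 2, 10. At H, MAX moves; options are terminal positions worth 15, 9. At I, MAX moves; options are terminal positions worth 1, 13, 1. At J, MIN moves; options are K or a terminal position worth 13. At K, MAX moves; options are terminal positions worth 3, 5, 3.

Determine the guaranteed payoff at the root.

13

C (MAX): max(13, 5, 7) = 13
D (MAX): max(11, 11, 6) = 11
B (MIN): min(13, 11) = 11
F (MAX): max(12, 12, 14, 3) = 14
G (MAX): max(13, 2, 10) = 13
H (MAX): max(15, 9) = 15
I (MAX): max(1, 13, 1) = 13
E (MIN): min(14, 13, 15, 13) = 13
K (MAX): max(3, 5, 3) = 5
J (MIN): min(5, 13) = 5
Root (MAX): max(11, 13, 5) = 13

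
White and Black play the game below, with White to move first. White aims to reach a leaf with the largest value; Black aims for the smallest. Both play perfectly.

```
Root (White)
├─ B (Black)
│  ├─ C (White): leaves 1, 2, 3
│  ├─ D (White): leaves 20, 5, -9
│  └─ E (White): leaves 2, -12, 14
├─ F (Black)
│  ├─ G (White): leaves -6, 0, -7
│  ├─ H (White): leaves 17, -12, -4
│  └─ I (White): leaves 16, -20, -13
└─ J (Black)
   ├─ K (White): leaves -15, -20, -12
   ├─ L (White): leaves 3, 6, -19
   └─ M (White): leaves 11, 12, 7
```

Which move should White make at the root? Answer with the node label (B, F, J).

C (White): max(1, 2, 3) = 3
D (White): max(20, 5, -9) = 20
E (White): max(2, -12, 14) = 14
B (Black): min(3, 20, 14) = 3
G (White): max(-6, 0, -7) = 0
H (White): max(17, -12, -4) = 17
I (White): max(16, -20, -13) = 16
F (Black): min(0, 17, 16) = 0
K (White): max(-15, -20, -12) = -12
L (White): max(3, 6, -19) = 6
M (White): max(11, 12, 7) = 12
J (Black): min(-12, 6, 12) = -12
Root (White): max(3, 0, -12) = 3
White picks the child with the highest value: B (value 3).

B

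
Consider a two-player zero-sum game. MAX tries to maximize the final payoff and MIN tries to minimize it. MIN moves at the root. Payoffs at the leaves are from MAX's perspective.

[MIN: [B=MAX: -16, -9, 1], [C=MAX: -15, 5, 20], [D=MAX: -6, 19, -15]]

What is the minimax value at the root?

B (MAX): max(-16, -9, 1) = 1
C (MAX): max(-15, 5, 20) = 20
D (MAX): max(-6, 19, -15) = 19
Root (MIN): min(1, 20, 19) = 1

1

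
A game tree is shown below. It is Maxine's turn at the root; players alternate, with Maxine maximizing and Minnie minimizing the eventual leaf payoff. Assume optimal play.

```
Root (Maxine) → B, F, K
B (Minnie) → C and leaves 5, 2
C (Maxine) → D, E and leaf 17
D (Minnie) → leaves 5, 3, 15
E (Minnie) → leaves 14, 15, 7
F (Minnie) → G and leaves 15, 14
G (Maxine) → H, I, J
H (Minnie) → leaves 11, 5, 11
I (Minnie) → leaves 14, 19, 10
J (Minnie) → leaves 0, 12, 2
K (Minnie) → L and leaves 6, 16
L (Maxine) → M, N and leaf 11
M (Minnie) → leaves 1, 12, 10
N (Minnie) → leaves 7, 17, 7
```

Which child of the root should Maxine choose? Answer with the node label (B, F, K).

F

D (Minnie): min(5, 3, 15) = 3
E (Minnie): min(14, 15, 7) = 7
C (Maxine): max(3, 7, 17) = 17
B (Minnie): min(17, 5, 2) = 2
H (Minnie): min(11, 5, 11) = 5
I (Minnie): min(14, 19, 10) = 10
J (Minnie): min(0, 12, 2) = 0
G (Maxine): max(5, 10, 0) = 10
F (Minnie): min(10, 15, 14) = 10
M (Minnie): min(1, 12, 10) = 1
N (Minnie): min(7, 17, 7) = 7
L (Maxine): max(1, 7, 11) = 11
K (Minnie): min(11, 6, 16) = 6
Root (Maxine): max(2, 10, 6) = 10
Maxine picks the child with the highest value: F (value 10).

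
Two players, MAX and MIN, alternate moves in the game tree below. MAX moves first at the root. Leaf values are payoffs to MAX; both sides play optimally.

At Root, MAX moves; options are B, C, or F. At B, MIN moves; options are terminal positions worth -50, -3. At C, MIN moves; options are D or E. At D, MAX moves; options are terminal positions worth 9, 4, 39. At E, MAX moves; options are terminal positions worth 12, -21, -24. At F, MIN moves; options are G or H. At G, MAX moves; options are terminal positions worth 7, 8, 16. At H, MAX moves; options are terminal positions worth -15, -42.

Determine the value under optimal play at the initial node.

B (MIN): min(-50, -3) = -50
D (MAX): max(9, 4, 39) = 39
E (MAX): max(12, -21, -24) = 12
C (MIN): min(39, 12) = 12
G (MAX): max(7, 8, 16) = 16
H (MAX): max(-15, -42) = -15
F (MIN): min(16, -15) = -15
Root (MAX): max(-50, 12, -15) = 12

12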